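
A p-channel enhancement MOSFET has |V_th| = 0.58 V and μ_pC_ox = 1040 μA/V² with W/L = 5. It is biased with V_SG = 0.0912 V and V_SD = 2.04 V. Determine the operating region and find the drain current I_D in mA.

V_SG = 0.0912 V < |V_th| = 0.58 V, so the transistor is in cutoff.

Cutoff; I_D = 0 mA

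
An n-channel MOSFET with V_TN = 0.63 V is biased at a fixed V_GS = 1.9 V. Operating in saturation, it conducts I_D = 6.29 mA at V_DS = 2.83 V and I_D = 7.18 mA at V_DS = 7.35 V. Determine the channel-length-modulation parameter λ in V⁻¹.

With V_GS fixed, I_D ∝ (1 + λ V_DS) in saturation, so I_D2/I_D1 = (1 + λ V_DS2)/(1 + λ V_DS1).
7.18/6.29 = 1.141 = (1 + 7.35 λ)/(1 + 2.83 λ).
Solving: λ (I_D1 V_DS2 − I_D2 V_DS1) = I_D2 − I_D1, so λ = (7.18 − 6.29) / (6.29 × 7.35 − 7.18 × 2.83) = 0.89 / 25.9 = 0.0343 V⁻¹.

λ = 0.0343 V⁻¹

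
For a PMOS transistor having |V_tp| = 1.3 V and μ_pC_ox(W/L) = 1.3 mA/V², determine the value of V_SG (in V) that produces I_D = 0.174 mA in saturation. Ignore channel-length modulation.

V_SG = 1.82 V

In saturation I_D = ½ k_p (V_SG − |V_tp|)², so V_SG − |V_tp| = √(2 I_D / k_p) = √(2 × 0.174 / 1.3) = 0.517 V.
V_SG = 1.3 + 0.517 = 1.82 V.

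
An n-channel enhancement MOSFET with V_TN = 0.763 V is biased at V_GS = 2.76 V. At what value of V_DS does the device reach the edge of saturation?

The boundary between triode and saturation is V_DS = V_GS − V_TN = V_ov.
V_ov = 2.76 − 0.763 = 2 V.

V_DS,sat = 2.00 V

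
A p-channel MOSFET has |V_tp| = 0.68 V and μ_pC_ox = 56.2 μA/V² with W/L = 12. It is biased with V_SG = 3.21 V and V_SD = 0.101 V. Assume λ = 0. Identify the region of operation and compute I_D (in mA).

k_p = μ_pC_ox · (W/L) = 0.6744 mA/V².
V_ov = V_SG − |V_tp| = 3.21 − 0.68 = 2.53 V.
Since V_SD = 0.101 V < V_ov = 2.53 V, the device is in the triode region.
I_D = k_p [V_ov · V_SD − ½ V_SD²] = 0.6744 × [2.53 × 0.101 − 0.5 × 0.101²] = 0.169 mA.

Triode; I_D = 0.169 mA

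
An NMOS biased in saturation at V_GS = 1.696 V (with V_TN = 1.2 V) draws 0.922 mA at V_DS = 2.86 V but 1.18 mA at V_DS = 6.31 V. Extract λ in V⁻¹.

With V_GS fixed, I_D ∝ (1 + λ V_DS) in saturation, so I_D2/I_D1 = (1 + λ V_DS2)/(1 + λ V_DS1).
1.18/0.922 = 1.28 = (1 + 6.31 λ)/(1 + 2.86 λ).
Solving: λ (I_D1 V_DS2 − I_D2 V_DS1) = I_D2 − I_D1, so λ = (1.18 − 0.922) / (0.922 × 6.31 − 1.18 × 2.86) = 0.258 / 2.44 = 0.106 V⁻¹.

λ = 0.106 V⁻¹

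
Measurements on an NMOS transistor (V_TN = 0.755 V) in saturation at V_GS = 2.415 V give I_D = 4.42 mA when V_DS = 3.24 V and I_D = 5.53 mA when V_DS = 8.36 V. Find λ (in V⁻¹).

λ = 0.0583 V⁻¹

With V_GS fixed, I_D ∝ (1 + λ V_DS) in saturation, so I_D2/I_D1 = (1 + λ V_DS2)/(1 + λ V_DS1).
5.53/4.42 = 1.251 = (1 + 8.36 λ)/(1 + 3.24 λ).
Solving: λ (I_D1 V_DS2 − I_D2 V_DS1) = I_D2 − I_D1, so λ = (5.53 − 4.42) / (4.42 × 8.36 − 5.53 × 3.24) = 1.11 / 19 = 0.0583 V⁻¹.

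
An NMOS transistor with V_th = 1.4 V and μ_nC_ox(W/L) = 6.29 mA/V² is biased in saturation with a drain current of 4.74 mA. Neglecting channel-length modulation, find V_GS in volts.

V_GS = 2.63 V

In saturation I_D = ½ k_n (V_GS − V_th)², so V_GS − V_th = √(2 I_D / k_n) = √(2 × 4.74 / 6.29) = 1.23 V.
V_GS = 1.4 + 1.23 = 2.63 V.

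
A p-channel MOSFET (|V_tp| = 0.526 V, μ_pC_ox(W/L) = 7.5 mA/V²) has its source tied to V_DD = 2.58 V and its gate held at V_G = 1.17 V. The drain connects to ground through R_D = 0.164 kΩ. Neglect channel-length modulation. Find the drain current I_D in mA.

I_D = 2.93 mA

V_SG = V_DD − V_G = 2.58 − 1.17 = 1.41 V, so V_ov = 1.41 − 0.526 = 0.884 V.
Assume saturation: I_D = ½ k_p V_ov² = 0.5 × 7.5 × 0.884² = 2.93 mA, giving V_SD = V_DD − I_D R_D = 2.58 − 2.93 × 0.164 = 2.1 V.
V_SD = 2.1 V ≥ V_ov = 0.884 V, confirming saturation.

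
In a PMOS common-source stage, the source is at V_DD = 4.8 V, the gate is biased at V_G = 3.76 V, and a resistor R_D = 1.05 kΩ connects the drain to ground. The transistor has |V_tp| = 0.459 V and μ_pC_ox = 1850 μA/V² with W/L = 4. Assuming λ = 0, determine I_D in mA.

V_SG = V_DD − V_G = 4.8 − 3.76 = 1.04 V, so V_ov = 1.04 − 0.459 = 0.581 V.
k_p = μ_pC_ox · (W/L) = 7.4 mA/V².
Assume saturation: I_D = ½ k_p V_ov² = 0.5 × 7.4 × 0.581² = 1.25 mA, giving V_SD = V_DD − I_D R_D = 4.8 − 1.25 × 1.05 = 3.49 V.
V_SD = 3.49 V ≥ V_ov = 0.581 V, confirming saturation.

I_D = 1.25 mA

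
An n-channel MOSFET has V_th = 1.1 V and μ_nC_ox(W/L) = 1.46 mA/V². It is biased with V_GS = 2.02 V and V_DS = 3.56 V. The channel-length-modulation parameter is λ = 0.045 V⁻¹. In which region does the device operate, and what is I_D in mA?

Saturation; I_D = 0.717 mA

V_ov = V_GS − V_th = 2.02 − 1.1 = 0.92 V.
Since V_DS = 3.56 V ≥ V_ov = 0.92 V, the device is in saturation.
I_D = ½ k_n V_ov² (1 + λ V_DS) = 0.5 × 1.46 × 0.92² × (1 + 0.045 × 3.56) = 0.717 mA.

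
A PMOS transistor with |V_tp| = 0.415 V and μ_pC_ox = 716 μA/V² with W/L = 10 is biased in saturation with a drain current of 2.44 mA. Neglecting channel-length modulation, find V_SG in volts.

V_SG = 1.24 V

k_p = μ_pC_ox · (W/L) = 7.16 mA/V².
In saturation I_D = ½ k_p (V_SG − |V_tp|)², so V_SG − |V_tp| = √(2 I_D / k_p) = √(2 × 2.44 / 7.16) = 0.826 V.
V_SG = 0.415 + 0.826 = 1.24 V.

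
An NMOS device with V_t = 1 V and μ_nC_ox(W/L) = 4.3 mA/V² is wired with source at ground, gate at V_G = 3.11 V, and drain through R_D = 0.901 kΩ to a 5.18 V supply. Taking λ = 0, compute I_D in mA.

I_D = 5.02 mA

V_GS = V_G = 3.11 V, so V_ov = 3.11 − 1 = 2.11 V.
Assume saturation: I_D = ½ k_n V_ov² = 0.5 × 4.3 × 2.11² = 9.57 mA, giving V_DS = V_DD − I_D R_D = 5.18 − 9.57 × 0.901 = -3.44 V.
But -3.44 V < V_ov = 2.11 V, so the device is actually in triode.
In triode I_D = k_n[V_ov V_DS − ½ V_DS²] and I_D = (V_DD − V_DS)/R_D. Equating: 1.94 V_DS² − 9.175 V_DS + 5.18 = 0, giving V_DS = 0.655 V (the root below V_ov).
I_D = (5.18 − 0.655) / 0.901 = 5.02 mA.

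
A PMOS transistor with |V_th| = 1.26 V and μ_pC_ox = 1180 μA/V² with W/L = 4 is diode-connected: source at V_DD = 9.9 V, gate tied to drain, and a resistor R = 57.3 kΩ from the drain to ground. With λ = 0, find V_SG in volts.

With gate tied to drain, V_SG = V_SD ≥ V_SG − |V_th|, so the device is in saturation.
k_p = μ_pC_ox · (W/L) = 4.72 mA/V².
KCL at the drain: ½ k_p (V_SG − |V_th|)² = (V_DD − V_SG)/R.
Let x = V_SG − 1.26. Then 135 x² + x − 8.64 = 0, giving x = 0.249 V (positive root), so V_SG = 1.51 V.
I_D = (V_DD − V_SG)/R = (9.9 − 1.51) / 57.3 = 0.146 mA.

V_SG = 1.51 V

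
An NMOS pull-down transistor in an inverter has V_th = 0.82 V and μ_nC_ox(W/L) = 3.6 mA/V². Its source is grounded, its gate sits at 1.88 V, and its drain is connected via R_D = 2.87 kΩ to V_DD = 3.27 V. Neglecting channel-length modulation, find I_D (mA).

V_GS = V_G = 1.88 V, so V_ov = 1.88 − 0.82 = 1.06 V.
Assume saturation: I_D = ½ k_n V_ov² = 0.5 × 3.6 × 1.06² = 2.02 mA, giving V_DS = V_DD − I_D R_D = 3.27 − 2.02 × 2.87 = -2.53 V.
But -2.53 V < V_ov = 1.06 V, so the device is actually in triode.
In triode I_D = k_n[V_ov V_DS − ½ V_DS²] and I_D = (V_DD − V_DS)/R_D. Equating: 5.17 V_DS² − 11.95 V_DS + 3.27 = 0, giving V_DS = 0.317 V (the root below V_ov).
I_D = (3.27 − 0.317) / 2.87 = 1.03 mA.

I_D = 1.03 mA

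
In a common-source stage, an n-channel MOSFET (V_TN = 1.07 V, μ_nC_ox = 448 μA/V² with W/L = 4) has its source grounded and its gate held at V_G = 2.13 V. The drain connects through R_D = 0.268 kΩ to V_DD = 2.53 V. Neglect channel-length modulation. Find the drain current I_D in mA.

I_D = 1.01 mA

V_GS = V_G = 2.13 V, so V_ov = 2.13 − 1.07 = 1.06 V.
k_n = μ_nC_ox · (W/L) = 1.792 mA/V².
Assume saturation: I_D = ½ k_n V_ov² = 0.5 × 1.792 × 1.06² = 1.01 mA, giving V_DS = V_DD − I_D R_D = 2.53 − 1.01 × 0.268 = 2.26 V.
V_DS = 2.26 V ≥ V_ov = 1.06 V, confirming saturation.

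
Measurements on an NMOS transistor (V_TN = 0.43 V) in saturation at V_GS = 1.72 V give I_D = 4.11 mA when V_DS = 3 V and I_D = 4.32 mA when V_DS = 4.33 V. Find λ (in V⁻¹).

With V_GS fixed, I_D ∝ (1 + λ V_DS) in saturation, so I_D2/I_D1 = (1 + λ V_DS2)/(1 + λ V_DS1).
4.32/4.11 = 1.051 = (1 + 4.33 λ)/(1 + 3 λ).
Solving: λ (I_D1 V_DS2 − I_D2 V_DS1) = I_D2 − I_D1, so λ = (4.32 − 4.11) / (4.11 × 4.33 − 4.32 × 3) = 0.21 / 4.84 = 0.0434 V⁻¹.

λ = 0.0434 V⁻¹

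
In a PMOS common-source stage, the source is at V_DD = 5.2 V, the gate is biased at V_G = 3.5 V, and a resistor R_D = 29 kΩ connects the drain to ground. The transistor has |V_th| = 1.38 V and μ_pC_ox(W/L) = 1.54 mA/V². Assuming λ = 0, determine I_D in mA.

V_SG = V_DD − V_G = 5.2 − 3.5 = 1.7 V, so V_ov = 1.7 − 1.38 = 0.32 V.
Assume saturation: I_D = ½ k_p V_ov² = 0.5 × 1.54 × 0.32² = 0.0788 mA, giving V_SD = V_DD − I_D R_D = 5.2 − 0.0788 × 29 = 2.91 V.
V_SD = 2.91 V ≥ V_ov = 0.32 V, confirming saturation.

I_D = 0.0788 mA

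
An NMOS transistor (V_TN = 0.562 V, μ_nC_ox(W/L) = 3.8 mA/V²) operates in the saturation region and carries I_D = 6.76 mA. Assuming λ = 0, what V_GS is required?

In saturation I_D = ½ k_n (V_GS − V_TN)², so V_GS − V_TN = √(2 I_D / k_n) = √(2 × 6.76 / 3.8) = 1.89 V.
V_GS = 0.562 + 1.89 = 2.45 V.

V_GS = 2.45 V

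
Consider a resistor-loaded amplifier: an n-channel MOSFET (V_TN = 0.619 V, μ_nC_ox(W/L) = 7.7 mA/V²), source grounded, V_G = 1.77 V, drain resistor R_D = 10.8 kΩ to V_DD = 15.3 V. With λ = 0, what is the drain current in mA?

I_D = 1.40 mA

V_GS = V_G = 1.77 V, so V_ov = 1.77 − 0.619 = 1.15 V.
Assume saturation: I_D = ½ k_n V_ov² = 0.5 × 7.7 × 1.15² = 5.1 mA, giving V_DS = V_DD − I_D R_D = 15.3 − 5.1 × 10.8 = -39.8 V.
But -39.8 V < V_ov = 1.15 V, so the device is actually in triode.
In triode I_D = k_n[V_ov V_DS − ½ V_DS²] and I_D = (V_DD − V_DS)/R_D. Equating: 41.6 V_DS² − 96.72 V_DS + 15.3 = 0, giving V_DS = 0.171 V (the root below V_ov).
I_D = (15.3 − 0.171) / 10.8 = 1.4 mA.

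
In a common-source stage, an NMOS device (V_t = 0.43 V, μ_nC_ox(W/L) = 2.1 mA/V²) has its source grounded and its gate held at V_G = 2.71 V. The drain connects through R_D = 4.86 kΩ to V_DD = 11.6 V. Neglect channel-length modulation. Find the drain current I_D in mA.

V_GS = V_G = 2.71 V, so V_ov = 2.71 − 0.43 = 2.28 V.
Assume saturation: I_D = ½ k_n V_ov² = 0.5 × 2.1 × 2.28² = 5.46 mA, giving V_DS = V_DD − I_D R_D = 11.6 − 5.46 × 4.86 = -14.9 V.
But -14.9 V < V_ov = 2.28 V, so the device is actually in triode.
In triode I_D = k_n[V_ov V_DS − ½ V_DS²] and I_D = (V_DD − V_DS)/R_D. Equating: 5.1 V_DS² − 24.27 V_DS + 11.6 = 0, giving V_DS = 0.539 V (the root below V_ov).
I_D = (11.6 − 0.539) / 4.86 = 2.28 mA.

I_D = 2.28 mA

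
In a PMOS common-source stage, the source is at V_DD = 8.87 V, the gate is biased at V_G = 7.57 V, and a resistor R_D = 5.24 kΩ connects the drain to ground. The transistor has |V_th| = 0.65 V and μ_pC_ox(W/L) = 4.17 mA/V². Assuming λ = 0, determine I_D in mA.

V_SG = V_DD − V_G = 8.87 − 7.57 = 1.3 V, so V_ov = 1.3 − 0.65 = 0.65 V.
Assume saturation: I_D = ½ k_p V_ov² = 0.5 × 4.17 × 0.65² = 0.881 mA, giving V_SD = V_DD − I_D R_D = 8.87 − 0.881 × 5.24 = 4.25 V.
V_SD = 4.25 V ≥ V_ov = 0.65 V, confirming saturation.

I_D = 0.881 mA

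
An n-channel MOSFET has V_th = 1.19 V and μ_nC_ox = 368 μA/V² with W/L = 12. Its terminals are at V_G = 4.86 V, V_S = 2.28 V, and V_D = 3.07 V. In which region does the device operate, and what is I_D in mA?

V_GS = V_G − V_S = 4.86 − 2.28 = 2.58 V; V_DS = V_D − V_S = 3.07 − 2.28 = 0.79 V.
k_n = μ_nC_ox · (W/L) = 4.416 mA/V².
V_ov = V_GS − V_th = 2.58 − 1.19 = 1.39 V.
Since V_DS = 0.79 V < V_ov = 1.39 V, the device is in the triode region.
I_D = k_n [V_ov · V_DS − ½ V_DS²] = 4.416 × [1.39 × 0.79 − 0.5 × 0.79²] = 3.47 mA.

Triode; I_D = 3.47 mA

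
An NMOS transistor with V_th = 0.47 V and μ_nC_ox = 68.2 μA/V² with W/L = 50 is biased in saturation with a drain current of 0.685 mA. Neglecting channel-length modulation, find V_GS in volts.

V_GS = 1.10 V

k_n = μ_nC_ox · (W/L) = 3.41 mA/V².
In saturation I_D = ½ k_n (V_GS − V_th)², so V_GS − V_th = √(2 I_D / k_n) = √(2 × 0.685 / 3.41) = 0.634 V.
V_GS = 0.47 + 0.634 = 1.1 V.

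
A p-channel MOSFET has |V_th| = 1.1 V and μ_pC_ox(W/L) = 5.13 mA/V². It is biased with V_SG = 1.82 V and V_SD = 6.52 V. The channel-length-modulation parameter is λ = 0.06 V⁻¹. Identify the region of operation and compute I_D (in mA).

V_ov = V_SG − |V_th| = 1.82 − 1.1 = 0.72 V.
Since V_SD = 6.52 V ≥ V_ov = 0.72 V, the device is in saturation.
I_D = ½ k_p V_ov² (1 + λ V_SD) = 0.5 × 5.13 × 0.72² × (1 + 0.06 × 6.52) = 1.85 mA.

Saturation; I_D = 1.85 mA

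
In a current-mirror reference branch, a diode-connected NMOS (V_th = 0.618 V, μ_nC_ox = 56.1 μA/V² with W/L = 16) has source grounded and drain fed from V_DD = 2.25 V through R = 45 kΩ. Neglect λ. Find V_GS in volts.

With gate tied to drain, V_GS = V_DS ≥ V_GS − V_th, so the device is in saturation.
k_n = μ_nC_ox · (W/L) = 0.8976 mA/V².
KCL at the drain: ½ k_n (V_GS − V_th)² = (V_DD − V_GS)/R.
Let x = V_GS − 0.618. Then 20.2 x² + x − 1.632 = 0, giving x = 0.261 V (positive root), so V_GS = 0.879 V.
I_D = (V_DD − V_GS)/R = (2.25 − 0.879) / 45 = 0.0305 mA.

V_GS = 0.879 V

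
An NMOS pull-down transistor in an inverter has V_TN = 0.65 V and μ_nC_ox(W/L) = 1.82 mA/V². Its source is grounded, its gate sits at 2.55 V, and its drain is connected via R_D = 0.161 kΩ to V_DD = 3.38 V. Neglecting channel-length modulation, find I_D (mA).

V_GS = V_G = 2.55 V, so V_ov = 2.55 − 0.65 = 1.9 V.
Assume saturation: I_D = ½ k_n V_ov² = 0.5 × 1.82 × 1.9² = 3.29 mA, giving V_DS = V_DD − I_D R_D = 3.38 − 3.29 × 0.161 = 2.85 V.
V_DS = 2.85 V ≥ V_ov = 1.9 V, confirming saturation.

I_D = 3.29 mA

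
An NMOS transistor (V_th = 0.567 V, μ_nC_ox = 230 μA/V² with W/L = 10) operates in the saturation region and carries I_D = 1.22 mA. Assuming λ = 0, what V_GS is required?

k_n = μ_nC_ox · (W/L) = 2.3 mA/V².
In saturation I_D = ½ k_n (V_GS − V_th)², so V_GS − V_th = √(2 I_D / k_n) = √(2 × 1.22 / 2.3) = 1.03 V.
V_GS = 0.567 + 1.03 = 1.6 V.

V_GS = 1.60 V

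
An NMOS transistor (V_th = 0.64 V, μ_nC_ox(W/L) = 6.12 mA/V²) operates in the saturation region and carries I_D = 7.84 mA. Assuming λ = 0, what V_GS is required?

V_GS = 2.24 V

In saturation I_D = ½ k_n (V_GS − V_th)², so V_GS − V_th = √(2 I_D / k_n) = √(2 × 7.84 / 6.12) = 1.6 V.
V_GS = 0.64 + 1.6 = 2.24 V.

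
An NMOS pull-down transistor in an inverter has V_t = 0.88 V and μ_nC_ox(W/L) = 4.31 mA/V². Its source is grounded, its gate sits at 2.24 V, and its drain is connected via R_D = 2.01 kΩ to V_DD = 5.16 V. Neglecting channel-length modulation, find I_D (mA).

I_D = 2.33 mA

V_GS = V_G = 2.24 V, so V_ov = 2.24 − 0.88 = 1.36 V.
Assume saturation: I_D = ½ k_n V_ov² = 0.5 × 4.31 × 1.36² = 3.99 mA, giving V_DS = V_DD − I_D R_D = 5.16 − 3.99 × 2.01 = -2.85 V.
But -2.85 V < V_ov = 1.36 V, so the device is actually in triode.
In triode I_D = k_n[V_ov V_DS − ½ V_DS²] and I_D = (V_DD − V_DS)/R_D. Equating: 4.33 V_DS² − 12.78 V_DS + 5.16 = 0, giving V_DS = 0.483 V (the root below V_ov).
I_D = (5.16 − 0.483) / 2.01 = 2.33 mA.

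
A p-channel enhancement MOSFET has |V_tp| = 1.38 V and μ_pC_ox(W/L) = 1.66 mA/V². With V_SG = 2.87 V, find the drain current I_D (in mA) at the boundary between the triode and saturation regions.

I_D = 1.84 mA

At the boundary V_SD = V_ov = V_SG − |V_tp| = 2.87 − 1.38 = 1.49 V.
I_D = ½ k_p V_ov² = 0.5 × 1.66 × 1.49² = 1.84 mA.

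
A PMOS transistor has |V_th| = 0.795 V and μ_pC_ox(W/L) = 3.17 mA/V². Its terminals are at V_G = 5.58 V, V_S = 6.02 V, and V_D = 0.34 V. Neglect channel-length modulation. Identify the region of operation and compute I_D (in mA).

Cutoff; I_D = 0 mA

V_SG = V_S − V_G = 6.02 − 5.58 = 0.44 V; V_SD = V_S − V_D = 6.02 − 0.34 = 5.68 V.
V_SG = 0.44 V < |V_th| = 0.795 V, so the transistor is in cutoff.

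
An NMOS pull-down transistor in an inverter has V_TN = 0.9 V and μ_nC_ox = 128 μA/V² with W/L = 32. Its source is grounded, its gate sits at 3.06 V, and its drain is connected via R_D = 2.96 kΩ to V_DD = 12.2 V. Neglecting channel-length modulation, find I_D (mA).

I_D = 3.95 mA

V_GS = V_G = 3.06 V, so V_ov = 3.06 − 0.9 = 2.16 V.
k_n = μ_nC_ox · (W/L) = 4.096 mA/V².
Assume saturation: I_D = ½ k_n V_ov² = 0.5 × 4.096 × 2.16² = 9.56 mA, giving V_DS = V_DD − I_D R_D = 12.2 − 9.56 × 2.96 = -16.1 V.
But -16.1 V < V_ov = 2.16 V, so the device is actually in triode.
In triode I_D = k_n[V_ov V_DS − ½ V_DS²] and I_D = (V_DD − V_DS)/R_D. Equating: 6.06 V_DS² − 27.19 V_DS + 12.2 = 0, giving V_DS = 0.506 V (the root below V_ov).
I_D = (12.2 − 0.506) / 2.96 = 3.95 mA.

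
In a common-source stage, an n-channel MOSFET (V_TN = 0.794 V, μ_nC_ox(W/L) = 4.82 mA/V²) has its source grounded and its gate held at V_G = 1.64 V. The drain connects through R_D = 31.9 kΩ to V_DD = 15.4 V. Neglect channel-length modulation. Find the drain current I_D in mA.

I_D = 0.479 mA

V_GS = V_G = 1.64 V, so V_ov = 1.64 − 0.794 = 0.846 V.
Assume saturation: I_D = ½ k_n V_ov² = 0.5 × 4.82 × 0.846² = 1.72 mA, giving V_DS = V_DD − I_D R_D = 15.4 − 1.72 × 31.9 = -39.6 V.
But -39.6 V < V_ov = 0.846 V, so the device is actually in triode.
In triode I_D = k_n[V_ov V_DS − ½ V_DS²] and I_D = (V_DD − V_DS)/R_D. Equating: 76.9 V_DS² − 131.1 V_DS + 15.4 = 0, giving V_DS = 0.127 V (the root below V_ov).
I_D = (15.4 − 0.127) / 31.9 = 0.479 mA.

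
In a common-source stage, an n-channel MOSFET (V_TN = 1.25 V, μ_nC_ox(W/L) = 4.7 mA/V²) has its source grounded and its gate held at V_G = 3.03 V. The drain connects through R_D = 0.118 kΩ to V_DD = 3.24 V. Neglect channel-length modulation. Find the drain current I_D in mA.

I_D = 7.45 mA

V_GS = V_G = 3.03 V, so V_ov = 3.03 − 1.25 = 1.78 V.
Assume saturation: I_D = ½ k_n V_ov² = 0.5 × 4.7 × 1.78² = 7.45 mA, giving V_DS = V_DD − I_D R_D = 3.24 − 7.45 × 0.118 = 2.36 V.
V_DS = 2.36 V ≥ V_ov = 1.78 V, confirming saturation.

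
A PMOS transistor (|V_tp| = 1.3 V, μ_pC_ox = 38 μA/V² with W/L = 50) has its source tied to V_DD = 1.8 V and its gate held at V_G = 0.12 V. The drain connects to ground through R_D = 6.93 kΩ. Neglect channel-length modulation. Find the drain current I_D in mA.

V_SG = V_DD − V_G = 1.8 − 0.12 = 1.68 V, so V_ov = 1.68 − 1.3 = 0.38 V.
k_p = μ_pC_ox · (W/L) = 1.9 mA/V².
Assume saturation: I_D = ½ k_p V_ov² = 0.5 × 1.9 × 0.38² = 0.137 mA, giving V_SD = V_DD − I_D R_D = 1.8 − 0.137 × 6.93 = 0.849 V.
V_SD = 0.849 V ≥ V_ov = 0.38 V, confirming saturation.

I_D = 0.137 mA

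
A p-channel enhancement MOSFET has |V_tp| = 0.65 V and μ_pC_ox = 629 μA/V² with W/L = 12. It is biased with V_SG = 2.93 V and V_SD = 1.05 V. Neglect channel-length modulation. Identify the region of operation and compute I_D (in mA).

Triode; I_D = 13.9 mA

k_p = μ_pC_ox · (W/L) = 7.548 mA/V².
V_ov = V_SG − |V_tp| = 2.93 − 0.65 = 2.28 V.
Since V_SD = 1.05 V < V_ov = 2.28 V, the device is in the triode region.
I_D = k_p [V_ov · V_SD − ½ V_SD²] = 7.548 × [2.28 × 1.05 − 0.5 × 1.05²] = 13.9 mA.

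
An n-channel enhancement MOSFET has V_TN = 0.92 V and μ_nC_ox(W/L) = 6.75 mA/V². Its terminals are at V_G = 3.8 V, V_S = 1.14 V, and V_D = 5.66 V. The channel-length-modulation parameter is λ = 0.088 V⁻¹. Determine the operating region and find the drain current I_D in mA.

Saturation; I_D = 14.3 mA

V_GS = V_G − V_S = 3.8 − 1.14 = 2.66 V; V_DS = V_D − V_S = 5.66 − 1.14 = 4.52 V.
V_ov = V_GS − V_TN = 2.66 − 0.92 = 1.74 V.
Since V_DS = 4.52 V ≥ V_ov = 1.74 V, the device is in saturation.
I_D = ½ k_n V_ov² (1 + λ V_DS) = 0.5 × 6.75 × 1.74² × (1 + 0.088 × 4.52) = 14.3 mA.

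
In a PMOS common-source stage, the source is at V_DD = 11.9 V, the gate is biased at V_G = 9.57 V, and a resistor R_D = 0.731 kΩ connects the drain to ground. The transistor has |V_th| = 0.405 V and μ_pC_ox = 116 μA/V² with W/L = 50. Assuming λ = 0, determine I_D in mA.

I_D = 10.7 mA

V_SG = V_DD − V_G = 11.9 − 9.57 = 2.33 V, so V_ov = 2.33 − 0.405 = 1.93 V.
k_p = μ_pC_ox · (W/L) = 5.8 mA/V².
Assume saturation: I_D = ½ k_p V_ov² = 0.5 × 5.8 × 1.93² = 10.7 mA, giving V_SD = V_DD − I_D R_D = 11.9 − 10.7 × 0.731 = 4.04 V.
V_SD = 4.04 V ≥ V_ov = 1.93 V, confirming saturation.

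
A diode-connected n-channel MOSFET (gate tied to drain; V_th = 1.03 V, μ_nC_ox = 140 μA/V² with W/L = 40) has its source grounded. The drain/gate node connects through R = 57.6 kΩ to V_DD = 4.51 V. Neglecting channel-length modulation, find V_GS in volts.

With gate tied to drain, V_GS = V_DS ≥ V_GS − V_th, so the device is in saturation.
k_n = μ_nC_ox · (W/L) = 5.6 mA/V².
KCL at the drain: ½ k_n (V_GS − V_th)² = (V_DD − V_GS)/R.
Let x = V_GS − 1.03. Then 161 x² + x − 3.48 = 0, giving x = 0.144 V (positive root), so V_GS = 1.17 V.
I_D = (V_DD − V_GS)/R = (4.51 − 1.17) / 57.6 = 0.0579 mA.

V_GS = 1.17 V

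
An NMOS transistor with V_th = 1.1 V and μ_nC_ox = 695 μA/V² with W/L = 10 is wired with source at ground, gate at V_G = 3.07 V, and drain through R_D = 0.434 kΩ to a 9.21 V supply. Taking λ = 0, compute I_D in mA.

I_D = 13.5 mA

V_GS = V_G = 3.07 V, so V_ov = 3.07 − 1.1 = 1.97 V.
k_n = μ_nC_ox · (W/L) = 6.95 mA/V².
Assume saturation: I_D = ½ k_n V_ov² = 0.5 × 6.95 × 1.97² = 13.5 mA, giving V_DS = V_DD − I_D R_D = 9.21 − 13.5 × 0.434 = 3.36 V.
V_DS = 3.36 V ≥ V_ov = 1.97 V, confirming saturation.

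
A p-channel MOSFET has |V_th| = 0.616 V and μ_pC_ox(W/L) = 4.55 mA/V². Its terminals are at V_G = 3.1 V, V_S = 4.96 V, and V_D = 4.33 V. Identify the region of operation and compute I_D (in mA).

Triode; I_D = 2.66 mA

V_SG = V_S − V_G = 4.96 − 3.1 = 1.86 V; V_SD = V_S − V_D = 4.96 − 4.33 = 0.63 V.
V_ov = V_SG − |V_th| = 1.86 − 0.616 = 1.24 V.
Since V_SD = 0.63 V < V_ov = 1.24 V, the device is in the triode region.
I_D = k_p [V_ov · V_SD − ½ V_SD²] = 4.55 × [1.24 × 0.63 − 0.5 × 0.63²] = 2.66 mA.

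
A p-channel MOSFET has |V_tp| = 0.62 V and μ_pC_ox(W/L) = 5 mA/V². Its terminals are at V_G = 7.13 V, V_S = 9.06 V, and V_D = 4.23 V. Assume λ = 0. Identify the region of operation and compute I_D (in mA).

V_SG = V_S − V_G = 9.06 − 7.13 = 1.93 V; V_SD = V_S − V_D = 9.06 − 4.23 = 4.83 V.
V_ov = V_SG − |V_tp| = 1.93 − 0.62 = 1.31 V.
Since V_SD = 4.83 V ≥ V_ov = 1.31 V, the device is in saturation.
I_D = ½ k_p V_ov² = 0.5 × 5 × 1.31² = 4.29 mA.

Saturation; I_D = 4.29 mA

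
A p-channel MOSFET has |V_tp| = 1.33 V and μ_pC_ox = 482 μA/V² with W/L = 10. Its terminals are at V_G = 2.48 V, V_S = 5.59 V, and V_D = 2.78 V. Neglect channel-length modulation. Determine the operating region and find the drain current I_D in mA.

Saturation; I_D = 7.64 mA

V_SG = V_S − V_G = 5.59 − 2.48 = 3.11 V; V_SD = V_S − V_D = 5.59 − 2.78 = 2.81 V.
k_p = μ_pC_ox · (W/L) = 4.82 mA/V².
V_ov = V_SG − |V_tp| = 3.11 − 1.33 = 1.78 V.
Since V_SD = 2.81 V ≥ V_ov = 1.78 V, the device is in saturation.
I_D = ½ k_p V_ov² = 0.5 × 4.82 × 1.78² = 7.64 mA.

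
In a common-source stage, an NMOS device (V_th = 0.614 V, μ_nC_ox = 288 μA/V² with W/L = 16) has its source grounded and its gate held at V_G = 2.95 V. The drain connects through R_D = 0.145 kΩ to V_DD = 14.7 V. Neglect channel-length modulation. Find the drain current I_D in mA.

V_GS = V_G = 2.95 V, so V_ov = 2.95 − 0.614 = 2.34 V.
k_n = μ_nC_ox · (W/L) = 4.608 mA/V².
Assume saturation: I_D = ½ k_n V_ov² = 0.5 × 4.608 × 2.34² = 12.6 mA, giving V_DS = V_DD − I_D R_D = 14.7 − 12.6 × 0.145 = 12.9 V.
V_DS = 12.9 V ≥ V_ov = 2.34 V, confirming saturation.

I_D = 12.6 mA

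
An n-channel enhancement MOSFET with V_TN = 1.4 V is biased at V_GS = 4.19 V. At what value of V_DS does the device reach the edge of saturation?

V_DS,sat = 2.79 V

The boundary between triode and saturation is V_DS = V_GS − V_TN = V_ov.
V_ov = 4.19 − 1.4 = 2.79 V.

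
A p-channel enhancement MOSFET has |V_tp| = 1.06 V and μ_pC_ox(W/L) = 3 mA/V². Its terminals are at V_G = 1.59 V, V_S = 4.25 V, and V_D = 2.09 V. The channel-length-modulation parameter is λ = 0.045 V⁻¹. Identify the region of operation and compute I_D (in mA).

V_SG = V_S − V_G = 4.25 − 1.59 = 2.66 V; V_SD = V_S − V_D = 4.25 − 2.09 = 2.16 V.
V_ov = V_SG − |V_tp| = 2.66 − 1.06 = 1.6 V.
Since V_SD = 2.16 V ≥ V_ov = 1.6 V, the device is in saturation.
I_D = ½ k_p V_ov² (1 + λ V_SD) = 0.5 × 3 × 1.6² × (1 + 0.045 × 2.16) = 4.21 mA.

Saturation; I_D = 4.21 mA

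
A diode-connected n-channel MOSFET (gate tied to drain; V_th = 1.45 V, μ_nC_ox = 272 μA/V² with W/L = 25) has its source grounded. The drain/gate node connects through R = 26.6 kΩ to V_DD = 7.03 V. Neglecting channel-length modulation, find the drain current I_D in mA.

With gate tied to drain, V_GS = V_DS ≥ V_GS − V_th, so the device is in saturation.
k_n = μ_nC_ox · (W/L) = 6.8 mA/V².
KCL at the drain: ½ k_n (V_GS − V_th)² = (V_DD − V_GS)/R.
Let x = V_GS − 1.45. Then 90.4 x² + x − 5.58 = 0, giving x = 0.243 V (positive root), so V_GS = 1.69 V.
I_D = (V_DD − V_GS)/R = (7.03 − 1.69) / 26.6 = 0.201 mA.

I_D = 0.201 mA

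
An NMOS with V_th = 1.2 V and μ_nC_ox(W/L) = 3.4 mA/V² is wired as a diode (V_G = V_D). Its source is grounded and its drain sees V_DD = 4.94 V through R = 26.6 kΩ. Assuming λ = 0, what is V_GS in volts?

With gate tied to drain, V_GS = V_DS ≥ V_GS − V_th, so the device is in saturation.
KCL at the drain: ½ k_n (V_GS − V_th)² = (V_DD − V_GS)/R.
Let x = V_GS − 1.2. Then 45.2 x² + x − 3.74 = 0, giving x = 0.277 V (positive root), so V_GS = 1.48 V.
I_D = (V_DD − V_GS)/R = (4.94 − 1.48) / 26.6 = 0.13 mA.

V_GS = 1.48 V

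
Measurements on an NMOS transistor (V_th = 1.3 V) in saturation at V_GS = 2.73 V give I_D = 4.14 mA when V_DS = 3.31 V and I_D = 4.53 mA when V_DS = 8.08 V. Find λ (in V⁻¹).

With V_GS fixed, I_D ∝ (1 + λ V_DS) in saturation, so I_D2/I_D1 = (1 + λ V_DS2)/(1 + λ V_DS1).
4.53/4.14 = 1.094 = (1 + 8.08 λ)/(1 + 3.31 λ).
Solving: λ (I_D1 V_DS2 − I_D2 V_DS1) = I_D2 − I_D1, so λ = (4.53 − 4.14) / (4.14 × 8.08 − 4.53 × 3.31) = 0.39 / 18.5 = 0.0211 V⁻¹.

λ = 0.0211 V⁻¹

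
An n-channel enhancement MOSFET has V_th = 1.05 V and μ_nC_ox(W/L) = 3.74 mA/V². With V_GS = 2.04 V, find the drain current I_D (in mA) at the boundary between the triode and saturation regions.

At the boundary V_DS = V_ov = V_GS − V_th = 2.04 − 1.05 = 0.99 V.
I_D = ½ k_n V_ov² = 0.5 × 3.74 × 0.99² = 1.83 mA.

I_D = 1.83 mA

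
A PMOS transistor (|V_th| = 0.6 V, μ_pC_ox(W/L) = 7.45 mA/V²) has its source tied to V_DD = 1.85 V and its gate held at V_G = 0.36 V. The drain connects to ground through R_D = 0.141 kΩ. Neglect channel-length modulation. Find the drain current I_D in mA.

V_SG = V_DD − V_G = 1.85 − 0.36 = 1.49 V, so V_ov = 1.49 − 0.6 = 0.89 V.
Assume saturation: I_D = ½ k_p V_ov² = 0.5 × 7.45 × 0.89² = 2.95 mA, giving V_SD = V_DD − I_D R_D = 1.85 − 2.95 × 0.141 = 1.43 V.
V_SD = 1.43 V ≥ V_ov = 0.89 V, confirming saturation.

I_D = 2.95 mA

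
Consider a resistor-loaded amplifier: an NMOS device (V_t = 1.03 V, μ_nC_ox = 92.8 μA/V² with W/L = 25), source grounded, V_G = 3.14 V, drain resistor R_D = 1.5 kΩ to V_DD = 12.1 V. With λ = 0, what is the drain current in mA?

V_GS = V_G = 3.14 V, so V_ov = 3.14 − 1.03 = 2.11 V.
k_n = μ_nC_ox · (W/L) = 2.32 mA/V².
Assume saturation: I_D = ½ k_n V_ov² = 0.5 × 2.32 × 2.11² = 5.16 mA, giving V_DS = V_DD − I_D R_D = 12.1 − 5.16 × 1.5 = 4.35 V.
V_DS = 4.35 V ≥ V_ov = 2.11 V, confirming saturation.

I_D = 5.16 mA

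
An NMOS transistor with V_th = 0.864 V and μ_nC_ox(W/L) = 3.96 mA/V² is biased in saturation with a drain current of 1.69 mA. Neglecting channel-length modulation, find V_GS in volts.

In saturation I_D = ½ k_n (V_GS − V_th)², so V_GS − V_th = √(2 I_D / k_n) = √(2 × 1.69 / 3.96) = 0.924 V.
V_GS = 0.864 + 0.924 = 1.79 V.

V_GS = 1.79 V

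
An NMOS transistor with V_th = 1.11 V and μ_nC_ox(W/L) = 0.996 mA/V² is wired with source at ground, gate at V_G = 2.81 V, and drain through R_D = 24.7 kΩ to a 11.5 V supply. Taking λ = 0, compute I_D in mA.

V_GS = V_G = 2.81 V, so V_ov = 2.81 − 1.11 = 1.7 V.
Assume saturation: I_D = ½ k_n V_ov² = 0.5 × 0.996 × 1.7² = 1.44 mA, giving V_DS = V_DD − I_D R_D = 11.5 − 1.44 × 24.7 = -24 V.
But -24 V < V_ov = 1.7 V, so the device is actually in triode.
In triode I_D = k_n[V_ov V_DS − ½ V_DS²] and I_D = (V_DD − V_DS)/R_D. Equating: 12.3 V_DS² − 42.82 V_DS + 11.5 = 0, giving V_DS = 0.293 V (the root below V_ov).
I_D = (11.5 − 0.293) / 24.7 = 0.454 mA.

I_D = 0.454 mA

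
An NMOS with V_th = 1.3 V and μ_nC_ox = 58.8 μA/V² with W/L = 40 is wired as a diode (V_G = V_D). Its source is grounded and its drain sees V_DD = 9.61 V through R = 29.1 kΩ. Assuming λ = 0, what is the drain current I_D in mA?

I_D = 0.269 mA

With gate tied to drain, V_GS = V_DS ≥ V_GS − V_th, so the device is in saturation.
k_n = μ_nC_ox · (W/L) = 2.352 mA/V².
KCL at the drain: ½ k_n (V_GS − V_th)² = (V_DD − V_GS)/R.
Let x = V_GS − 1.3. Then 34.2 x² + x − 8.31 = 0, giving x = 0.478 V (positive root), so V_GS = 1.78 V.
I_D = (V_DD − V_GS)/R = (9.61 − 1.78) / 29.1 = 0.269 mA.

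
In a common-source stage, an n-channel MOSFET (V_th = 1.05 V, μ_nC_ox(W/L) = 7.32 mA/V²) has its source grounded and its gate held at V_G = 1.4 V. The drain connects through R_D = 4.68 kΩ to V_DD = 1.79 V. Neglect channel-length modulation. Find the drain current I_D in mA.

V_GS = V_G = 1.4 V, so V_ov = 1.4 − 1.05 = 0.35 V.
Assume saturation: I_D = ½ k_n V_ov² = 0.5 × 7.32 × 0.35² = 0.448 mA, giving V_DS = V_DD − I_D R_D = 1.79 − 0.448 × 4.68 = -0.308 V.
But -0.308 V < V_ov = 0.35 V, so the device is actually in triode.
In triode I_D = k_n[V_ov V_DS − ½ V_DS²] and I_D = (V_DD − V_DS)/R_D. Equating: 17.1 V_DS² − 12.99 V_DS + 1.79 = 0, giving V_DS = 0.181 V (the root below V_ov).
I_D = (1.79 − 0.181) / 4.68 = 0.344 mA.

I_D = 0.344 mA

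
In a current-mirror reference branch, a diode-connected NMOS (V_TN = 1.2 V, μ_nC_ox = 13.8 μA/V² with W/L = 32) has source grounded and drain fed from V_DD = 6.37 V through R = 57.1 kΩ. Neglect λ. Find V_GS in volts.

With gate tied to drain, V_GS = V_DS ≥ V_GS − V_TN, so the device is in saturation.
k_n = μ_nC_ox · (W/L) = 0.4416 mA/V².
KCL at the drain: ½ k_n (V_GS − V_TN)² = (V_DD − V_GS)/R.
Let x = V_GS − 1.2. Then 12.6 x² + x − 5.17 = 0, giving x = 0.602 V (positive root), so V_GS = 1.8 V.
I_D = (V_DD − V_GS)/R = (6.37 − 1.8) / 57.1 = 0.08 mA.

V_GS = 1.80 V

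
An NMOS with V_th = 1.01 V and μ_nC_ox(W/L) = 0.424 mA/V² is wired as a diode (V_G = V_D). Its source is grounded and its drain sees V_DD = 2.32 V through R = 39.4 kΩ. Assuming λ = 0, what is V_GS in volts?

V_GS = 1.35 V

With gate tied to drain, V_GS = V_DS ≥ V_GS − V_th, so the device is in saturation.
KCL at the drain: ½ k_n (V_GS − V_th)² = (V_DD − V_GS)/R.
Let x = V_GS − 1.01. Then 8.35 x² + x − 1.31 = 0, giving x = 0.341 V (positive root), so V_GS = 1.35 V.
I_D = (V_DD − V_GS)/R = (2.32 − 1.35) / 39.4 = 0.0246 mA.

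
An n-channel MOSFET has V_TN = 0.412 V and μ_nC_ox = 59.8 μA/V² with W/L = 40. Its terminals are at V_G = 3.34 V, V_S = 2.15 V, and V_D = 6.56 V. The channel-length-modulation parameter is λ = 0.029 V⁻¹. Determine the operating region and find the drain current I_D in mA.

Saturation; I_D = 0.817 mA

V_GS = V_G − V_S = 3.34 − 2.15 = 1.19 V; V_DS = V_D − V_S = 6.56 − 2.15 = 4.41 V.
k_n = μ_nC_ox · (W/L) = 2.392 mA/V².
V_ov = V_GS − V_TN = 1.19 − 0.412 = 0.778 V.
Since V_DS = 4.41 V ≥ V_ov = 0.778 V, the device is in saturation.
I_D = ½ k_n V_ov² (1 + λ V_DS) = 0.5 × 2.392 × 0.778² × (1 + 0.029 × 4.41) = 0.817 mA.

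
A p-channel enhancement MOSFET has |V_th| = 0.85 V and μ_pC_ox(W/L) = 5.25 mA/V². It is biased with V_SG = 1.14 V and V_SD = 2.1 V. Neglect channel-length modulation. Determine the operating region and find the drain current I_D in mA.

V_ov = V_SG − |V_th| = 1.14 − 0.85 = 0.29 V.
Since V_SD = 2.1 V ≥ V_ov = 0.29 V, the device is in saturation.
I_D = ½ k_p V_ov² = 0.5 × 5.25 × 0.29² = 0.221 mA.

Saturation; I_D = 0.221 mA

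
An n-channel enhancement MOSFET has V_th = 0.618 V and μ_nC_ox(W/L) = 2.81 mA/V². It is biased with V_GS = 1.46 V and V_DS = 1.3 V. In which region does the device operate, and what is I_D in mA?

V_ov = V_GS − V_th = 1.46 − 0.618 = 0.842 V.
Since V_DS = 1.3 V ≥ V_ov = 0.842 V, the device is in saturation.
I_D = ½ k_n V_ov² = 0.5 × 2.81 × 0.842² = 0.996 mA.

Saturation; I_D = 0.996 mA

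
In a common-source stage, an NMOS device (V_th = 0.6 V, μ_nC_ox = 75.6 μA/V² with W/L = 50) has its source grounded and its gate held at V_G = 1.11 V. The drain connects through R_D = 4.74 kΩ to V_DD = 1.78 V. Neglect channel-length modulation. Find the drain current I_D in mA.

I_D = 0.330 mA

V_GS = V_G = 1.11 V, so V_ov = 1.11 − 0.6 = 0.51 V.
k_n = μ_nC_ox · (W/L) = 3.78 mA/V².
Assume saturation: I_D = ½ k_n V_ov² = 0.5 × 3.78 × 0.51² = 0.492 mA, giving V_DS = V_DD − I_D R_D = 1.78 − 0.492 × 4.74 = -0.55 V.
But -0.55 V < V_ov = 0.51 V, so the device is actually in triode.
In triode I_D = k_n[V_ov V_DS − ½ V_DS²] and I_D = (V_DD − V_DS)/R_D. Equating: 8.96 V_DS² − 10.14 V_DS + 1.78 = 0, giving V_DS = 0.217 V (the root below V_ov).
I_D = (1.78 − 0.217) / 4.74 = 0.33 mA.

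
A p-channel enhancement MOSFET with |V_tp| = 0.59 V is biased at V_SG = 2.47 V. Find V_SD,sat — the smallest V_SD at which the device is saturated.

The boundary between triode and saturation is V_SD = V_SG − |V_tp| = V_ov.
V_ov = 2.47 − 0.59 = 1.88 V.

V_SD,sat = 1.88 V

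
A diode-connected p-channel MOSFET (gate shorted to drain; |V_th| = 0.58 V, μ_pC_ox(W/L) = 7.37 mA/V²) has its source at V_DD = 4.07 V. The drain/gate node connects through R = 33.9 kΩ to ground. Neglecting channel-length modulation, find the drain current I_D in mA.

With gate tied to drain, V_SG = V_SD ≥ V_SG − |V_th|, so the device is in saturation.
KCL at the drain: ½ k_p (V_SG − |V_th|)² = (V_DD − V_SG)/R.
Let x = V_SG − 0.58. Then 125 x² + x − 3.49 = 0, giving x = 0.163 V (positive root), so V_SG = 0.743 V.
I_D = (V_DD − V_SG)/R = (4.07 − 0.743) / 33.9 = 0.0981 mA.

I_D = 0.0981 mA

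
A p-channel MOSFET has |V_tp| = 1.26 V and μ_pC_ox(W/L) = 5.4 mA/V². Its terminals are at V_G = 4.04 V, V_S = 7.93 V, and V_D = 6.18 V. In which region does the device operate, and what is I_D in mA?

Triode; I_D = 16.6 mA

V_SG = V_S − V_G = 7.93 − 4.04 = 3.89 V; V_SD = V_S − V_D = 7.93 − 6.18 = 1.75 V.
V_ov = V_SG − |V_tp| = 3.89 − 1.26 = 2.63 V.
Since V_SD = 1.75 V < V_ov = 2.63 V, the device is in the triode region.
I_D = k_p [V_ov · V_SD − ½ V_SD²] = 5.4 × [2.63 × 1.75 − 0.5 × 1.75²] = 16.6 mA.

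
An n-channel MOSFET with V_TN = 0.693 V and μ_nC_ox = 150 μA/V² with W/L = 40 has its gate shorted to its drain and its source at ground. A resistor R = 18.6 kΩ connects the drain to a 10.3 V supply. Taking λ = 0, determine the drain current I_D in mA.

With gate tied to drain, V_GS = V_DS ≥ V_GS − V_TN, so the device is in saturation.
k_n = μ_nC_ox · (W/L) = 6 mA/V².
KCL at the drain: ½ k_n (V_GS − V_TN)² = (V_DD − V_GS)/R.
Let x = V_GS − 0.693. Then 55.8 x² + x − 9.607 = 0, giving x = 0.406 V (positive root), so V_GS = 1.1 V.
I_D = (V_DD − V_GS)/R = (10.3 − 1.1) / 18.6 = 0.495 mA.

I_D = 0.495 mA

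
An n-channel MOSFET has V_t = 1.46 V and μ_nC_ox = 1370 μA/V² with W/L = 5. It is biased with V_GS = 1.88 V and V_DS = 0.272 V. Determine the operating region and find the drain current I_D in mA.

Triode; I_D = 0.529 mA

k_n = μ_nC_ox · (W/L) = 6.85 mA/V².
V_ov = V_GS − V_t = 1.88 − 1.46 = 0.42 V.
Since V_DS = 0.272 V < V_ov = 0.42 V, the device is in the triode region.
I_D = k_n [V_ov · V_DS − ½ V_DS²] = 6.85 × [0.42 × 0.272 − 0.5 × 0.272²] = 0.529 mA.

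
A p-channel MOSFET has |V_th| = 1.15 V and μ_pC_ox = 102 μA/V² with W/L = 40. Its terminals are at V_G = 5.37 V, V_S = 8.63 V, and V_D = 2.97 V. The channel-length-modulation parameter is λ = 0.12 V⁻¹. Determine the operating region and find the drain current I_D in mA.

Saturation; I_D = 15.3 mA

V_SG = V_S − V_G = 8.63 − 5.37 = 3.26 V; V_SD = V_S − V_D = 8.63 − 2.97 = 5.66 V.
k_p = μ_pC_ox · (W/L) = 4.08 mA/V².
V_ov = V_SG − |V_th| = 3.26 − 1.15 = 2.11 V.
Since V_SD = 5.66 V ≥ V_ov = 2.11 V, the device is in saturation.
I_D = ½ k_p V_ov² (1 + λ V_SD) = 0.5 × 4.08 × 2.11² × (1 + 0.12 × 5.66) = 15.3 mA.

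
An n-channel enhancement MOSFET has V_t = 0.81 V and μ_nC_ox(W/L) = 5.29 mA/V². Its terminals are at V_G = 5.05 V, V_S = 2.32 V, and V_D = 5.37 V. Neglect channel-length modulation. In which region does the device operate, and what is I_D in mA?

Saturation; I_D = 9.75 mA

V_GS = V_G − V_S = 5.05 − 2.32 = 2.73 V; V_DS = V_D − V_S = 5.37 − 2.32 = 3.05 V.
V_ov = V_GS − V_t = 2.73 − 0.81 = 1.92 V.
Since V_DS = 3.05 V ≥ V_ov = 1.92 V, the device is in saturation.
I_D = ½ k_n V_ov² = 0.5 × 5.29 × 1.92² = 9.75 mA.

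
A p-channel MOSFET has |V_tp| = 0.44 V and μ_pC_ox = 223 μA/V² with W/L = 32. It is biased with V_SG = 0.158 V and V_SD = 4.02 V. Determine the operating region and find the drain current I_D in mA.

Cutoff; I_D = 0 mA

V_SG = 0.158 V < |V_tp| = 0.44 V, so the transistor is in cutoff.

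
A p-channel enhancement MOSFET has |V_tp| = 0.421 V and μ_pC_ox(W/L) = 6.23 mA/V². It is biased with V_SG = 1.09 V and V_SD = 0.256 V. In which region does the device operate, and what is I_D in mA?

Triode; I_D = 0.863 mA

V_ov = V_SG − |V_tp| = 1.09 − 0.421 = 0.669 V.
Since V_SD = 0.256 V < V_ov = 0.669 V, the device is in the triode region.
I_D = k_p [V_ov · V_SD − ½ V_SD²] = 6.23 × [0.669 × 0.256 − 0.5 × 0.256²] = 0.863 mA.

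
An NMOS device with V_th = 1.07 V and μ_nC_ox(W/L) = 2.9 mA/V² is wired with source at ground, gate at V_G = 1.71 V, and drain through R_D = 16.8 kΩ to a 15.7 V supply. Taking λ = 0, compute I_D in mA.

I_D = 0.594 mA

V_GS = V_G = 1.71 V, so V_ov = 1.71 − 1.07 = 0.64 V.
Assume saturation: I_D = ½ k_n V_ov² = 0.5 × 2.9 × 0.64² = 0.594 mA, giving V_DS = V_DD − I_D R_D = 15.7 − 0.594 × 16.8 = 5.72 V.
V_DS = 5.72 V ≥ V_ov = 0.64 V, confirming saturation.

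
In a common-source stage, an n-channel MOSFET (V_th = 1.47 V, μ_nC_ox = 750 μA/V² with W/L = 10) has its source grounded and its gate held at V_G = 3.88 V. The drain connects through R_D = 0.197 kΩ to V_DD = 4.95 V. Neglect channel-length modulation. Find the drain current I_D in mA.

I_D = 18.0 mA

V_GS = V_G = 3.88 V, so V_ov = 3.88 − 1.47 = 2.41 V.
k_n = μ_nC_ox · (W/L) = 7.5 mA/V².
Assume saturation: I_D = ½ k_n V_ov² = 0.5 × 7.5 × 2.41² = 21.8 mA, giving V_DS = V_DD − I_D R_D = 4.95 − 21.8 × 0.197 = 0.659 V.
But 0.659 V < V_ov = 2.41 V, so the device is actually in triode.
In triode I_D = k_n[V_ov V_DS − ½ V_DS²] and I_D = (V_DD − V_DS)/R_D. Equating: 0.739 V_DS² − 4.561 V_DS + 4.95 = 0, giving V_DS = 1.41 V (the root below V_ov).
I_D = (4.95 − 1.41) / 0.197 = 18 mA.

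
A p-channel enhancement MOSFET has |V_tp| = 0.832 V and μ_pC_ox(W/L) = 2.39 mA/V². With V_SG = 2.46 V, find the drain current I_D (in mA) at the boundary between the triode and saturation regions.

At the boundary V_SD = V_ov = V_SG − |V_tp| = 2.46 − 0.832 = 1.63 V.
I_D = ½ k_p V_ov² = 0.5 × 2.39 × 1.63² = 3.17 mA.

I_D = 3.17 mA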